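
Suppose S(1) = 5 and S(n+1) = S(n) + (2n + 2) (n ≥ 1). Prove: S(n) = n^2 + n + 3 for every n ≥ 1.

Base case: S(1) = 5, and 1^2 + 1 + 3 = 5.
Assume S(m) = m^2 + m + 3.
Then S(m+1) = S(m) + (2m + 2) = (m^2 + m + 3) + (2m + 2) = m^2 + 3m + 5,
and (m+1)^2 + (m+1) + 3 = m^2 + 3m + 5.
Hence S(n) = n^2 + n + 3 for every n ≥ 1, by induction.

S(n) = n^2 + n + 3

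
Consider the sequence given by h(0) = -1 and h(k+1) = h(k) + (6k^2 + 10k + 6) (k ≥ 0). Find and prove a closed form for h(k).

Claim: h(k) = 2k^3 + 2k^2 + 2k − 1.

Base case: h(0) = -1, and 2·0^3 + 2·0^2 + 2·0 − 1 = -1.
Assume h(m) = 2m^3 + 2m^2 + 2m − 1.
Then h(m+1) = h(m) + (6m^2 + 10m + 6) = (2m^3 + 2m^2 + 2m − 1) + (6m^2 + 10m + 6) = 2m^3 + 8m^2 + 12m + 5,
and 2·(m+1)^3 + 2·(m+1)^2 + 2·(m+1) − 1 = 2m^3 + 8m^2 + 12m + 5.
By induction, h(k) = 2k^3 + 2k^2 + 2k − 1 for all k ≥ 0.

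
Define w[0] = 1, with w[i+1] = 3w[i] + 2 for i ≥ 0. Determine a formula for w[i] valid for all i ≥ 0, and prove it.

Claim: w[i] = 2·3^i − 1.

Base case: w[0] = 1, and 2·3^0 − 1 = 2 − 1 = 1.
Assume w[m] = 2·3^m − 1 for some m ≥ 0.
Then w[m+1] = 3w[m] + 2 = 3·(2·3^m − 1) + 2 = 6·3^m − 3 + 2 = 2·3^{m+1} − 1.
By induction, w[i] = 2·3^i − 1 for all i ≥ 0.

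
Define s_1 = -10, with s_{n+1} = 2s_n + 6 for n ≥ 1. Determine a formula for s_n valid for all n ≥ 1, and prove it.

Claim: s_n = -2^{n+1} − 6.

Base case: s_1 = -10, and -2^{1+1} − 6 = -4 − 6 = -10.
Assume s_j = -2^{j+1} − 6 for some j ≥ 1.
Then s_{j+1} = 2s_j + 6 = 2·(-2^{j+1} − 6) + 6 = -2^{j+2} − 12 + 6 = -2^{j+2} − 6.
By induction, s_n = -2^{n+1} − 6 for all n ≥ 1.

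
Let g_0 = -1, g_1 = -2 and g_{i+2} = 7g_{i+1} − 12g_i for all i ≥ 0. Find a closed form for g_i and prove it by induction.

Claim: g_i = 4^i − 2·3^i.

Base cases: g_0 = -1 and 4^0 − 2·3^0 = -1; g_1 = -2 and 4^1 − 2·3^1 = -2.
Assume g_j = 4^j − 2·3^j for all 0 ≤ j ≤ m, where m ≥ 1.
Then g_{m+1} = 7g_m − 12g_{m−1} = 7·(4^m − 2·3^m) − 12·(4^{m−1} − 2·3^{m−1}) = (7·4 − 12)4^{m−1} − 2·(7·3 − 12)3^{m−1} = 16·4^{m−1} − 18·3^{m−1} = 4^{m+1} − 2·3^{m+1}.
By strong induction, g_i = 4^i − 2·3^i for all i ≥ 0.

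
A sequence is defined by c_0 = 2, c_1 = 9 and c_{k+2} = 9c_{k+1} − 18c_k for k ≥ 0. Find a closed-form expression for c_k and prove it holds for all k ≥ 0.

Claim: c_k = 3^k + 6^k.

Base cases: c_0 = 2 and 3^0 + 6^0 = 2; c_1 = 9 and 3^1 + 6^1 = 9.
Assume c_j = 3^j + 6^j for all 0 ≤ j ≤ r, where r ≥ 1.
Then c_{r+1} = 9c_r − 18c_{r−1} = 9·(3^r + 6^r) − 18·(3^{r−1} + 6^{r−1}) = (9·3 − 18)3^{r−1} + (9·6 − 18)6^{r−1} = 9·3^{r−1} + 36·6^{r−1} = 3^{r+1} + 6^{r+1}.
Hence c_k = 3^k + 6^k for every k ≥ 0, by strong induction.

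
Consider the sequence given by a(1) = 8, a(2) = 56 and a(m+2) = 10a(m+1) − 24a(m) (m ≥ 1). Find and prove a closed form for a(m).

Claim: a(m) = -4^m + 2·6^m.

Base cases: a(1) = 8 and -4^1 + 2·6^1 = 8; a(2) = 56 and -4^2 + 2·6^2 = 56.
Assume a(i) = -4^i + 2·6^i for all 1 ≤ i ≤ j, where j ≥ 2.
Then a(j+1) = 10a(j) − 24a(j−1) = 10·(-4^j + 2·6^j) − 24·(-4^{j−1} + 2·6^{j−1}) = -(10·4 − 24)4^{j−1} + 2·(10·6 − 24)6^{j−1} = -16·4^{j−1} + 72·6^{j−1} = -4^{j+1} + 2·6^{j+1}.
Hence a(m) = -4^m + 2·6^m for every m ≥ 1, by strong induction.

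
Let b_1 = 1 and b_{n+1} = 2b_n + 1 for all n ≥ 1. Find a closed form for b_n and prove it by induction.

Claim: b_n = 2^n − 1.

Base case: b_1 = 1, and 2^1 − 1 = 2 − 1 = 1.
Assume b_r = 2^r − 1 for some r ≥ 1.
Then b_{r+1} = 2b_r + 1 = 2·(2^r − 1) + 1 = 2^{r+1} − 2 + 1 = 2^{r+1} − 1.
This completes the inductive step, so b_n = 2^n − 1 for all n ≥ 1.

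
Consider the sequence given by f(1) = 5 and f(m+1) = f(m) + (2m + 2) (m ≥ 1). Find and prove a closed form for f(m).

Claim: f(m) = m^2 + m + 3.

Base case: f(1) = 5, and 1^2 + 1 + 3 = 5.
Assume f(k) = k^2 + k + 3.
Then f(k+1) = f(k) + (2k + 2) = (k^2 + k + 3) + (2k + 2) = k^2 + 3k + 5,
and (k+1)^2 + (k+1) + 3 = k^2 + 3k + 5.
Hence f(m) = m^2 + m + 3 for every m ≥ 1, by induction.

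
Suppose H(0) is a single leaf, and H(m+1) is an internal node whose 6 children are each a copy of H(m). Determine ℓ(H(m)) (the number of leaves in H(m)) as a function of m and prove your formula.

Claim: ℓ(H(m)) = 6^m.

Base case: ℓ(H(0)) = 1, and 6^0 = 1.
Assume ℓ(H(r)) = 6^r.
Then ℓ(H(r+1)) = 6·ℓ(H(r)) = 6·6^r = 6^{r+1}.
Hence ℓ(H(m)) = 6^m for every m ≥ 0, by induction.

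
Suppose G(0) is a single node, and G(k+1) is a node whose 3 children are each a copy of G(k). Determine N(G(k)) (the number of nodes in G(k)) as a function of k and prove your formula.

Claim: N(G(k)) = (3^{k+1} − 1)/2.

Base case: N(G(0)) = 1, and (3^{0+1} − 1)/2 = 1.
Assume N(G(m)) = (3^{m+1} − 1)/2.
Then N(G(m+1)) = 1 + 3N(G(m)) = 1 + 3·(3^{m+1} − 1)/2 = 1 + (3^{m+2} − 3)/2 = (2 + 3^{m+2} − 3)/2 = (3^{m+2} − 1)/2.
By induction, N(G(k)) = (3^{k+1} − 1)/2 for all k ≥ 0.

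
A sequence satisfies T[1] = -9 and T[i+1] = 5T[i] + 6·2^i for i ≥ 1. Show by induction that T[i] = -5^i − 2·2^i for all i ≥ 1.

Base case: T[1] = -9, and -5^1 − 2·2^1 = -5 − 4 = -9.
Assume T[k] = -5^k − 2·2^k for some k ≥ 1.
Then T[k+1] = 5T[k] + 6·2^k = 5·(-5^k − 2·2^k) + 6·2^k = -5^{k+1} − 10·2^k + 6·2^k = -5^{k+1} − 4·2^k = -5^{k+1} − 2·2^{k+1}.
Hence T[i] = -5^i − 2·2^i for every i ≥ 1, by induction.

T[i] = -5^i − 2·2^i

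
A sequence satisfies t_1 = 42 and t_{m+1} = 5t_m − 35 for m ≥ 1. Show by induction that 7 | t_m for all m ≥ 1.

Base case: t_1 = 42 = 7·6, so 7 | t_1.
Assume 7 | t_r, so t_r = 7s for some integer s.
Then t_{r+1} = 5t_r − 35 = 5·(7s) − 35 = 7(5s − 5), so 7 | t_{r+1}.
This completes the inductive step, so 7 | t_m for all m ≥ 1.

7 | t_m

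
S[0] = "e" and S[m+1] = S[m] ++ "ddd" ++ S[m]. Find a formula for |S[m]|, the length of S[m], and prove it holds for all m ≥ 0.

Claim: |S[m]| = 2^{m+2} − 3.

Base case: |S[0]| = 1, and 2^{0+2} − 3 = 1.
Assume |S[j]| = 2^{j+2} − 3.
Then |S[j+1]| = |S[j]| + 3 + |S[j]| = 2|S[j]| + 3 = 2(2^{j+2} − 3) + 3 = 2^{j+3} − 6 + 3 = 2^{j+3} − 3.
So the formula holds for j+1, and by induction |S[m]| = 2^{m+2} − 3 for all m ≥ 0.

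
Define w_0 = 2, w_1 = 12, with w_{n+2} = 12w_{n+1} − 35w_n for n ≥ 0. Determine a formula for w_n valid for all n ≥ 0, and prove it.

Claim: w_n = 7^n + 5^n.

Base cases: w_0 = 2 and 7^0 + 5^0 = 2; w_1 = 12 and 7^1 + 5^1 = 12.
Assume w_j = 7^j + 5^j for all 0 ≤ j ≤ k, where k ≥ 1.
Then w_{k+1} = 12w_k − 35w_{k−1} = 12·(7^k + 5^k) − 35·(7^{k−1} + 5^{k−1}) = (12·7 − 35)7^{k−1} + (12·5 − 35)5^{k−1} = 49·7^{k−1} + 25·5^{k−1} = 7^{k+1} + 5^{k+1}.
This completes the inductive step, so w_n = 7^n + 5^n for all n ≥ 0.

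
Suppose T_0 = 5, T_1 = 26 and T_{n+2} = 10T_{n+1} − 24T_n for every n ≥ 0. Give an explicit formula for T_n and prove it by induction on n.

Claim: T_n = 3·6^n + 2·4^n.

Base cases: T_0 = 5 and 3·6^0 + 2·4^0 = 5; T_1 = 26 and 3·6^1 + 2·4^1 = 26.
Assume T_j = 3·6^j + 2·4^j for all 0 ≤ j ≤ k, where k ≥ 1.
Then T_{k+1} = 10T_k − 24T_{k−1} = 10·(3·6^k + 2·4^k) − 24·(3·6^{k−1} + 2·4^{k−1}) = 3·(10·6 − 24)6^{k−1} + 2·(10·4 − 24)4^{k−1} = 108·6^{k−1} + 32·4^{k−1} = 3·6^{k+1} + 2·4^{k+1}.
Hence T_n = 3·6^n + 2·4^n for every n ≥ 0, by strong induction.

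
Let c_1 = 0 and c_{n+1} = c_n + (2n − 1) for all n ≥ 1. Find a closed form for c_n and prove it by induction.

Claim: c_n = n^2 − 2n + 1.

Base case: c_1 = 0, and 1^2 − 2·1 + 1 = 0.
Assume c_m = m^2 − 2m + 1.
Then c_{m+1} = c_m + (2m − 1) = (m^2 − 2m + 1) + (2m − 1) = m^2,
and (m+1)^2 − 2·(m+1) + 1 = m^2.
Hence c_n = n^2 − 2n + 1 for every n ≥ 1, by induction.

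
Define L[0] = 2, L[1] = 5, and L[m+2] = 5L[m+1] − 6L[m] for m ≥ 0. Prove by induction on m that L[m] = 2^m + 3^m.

Base cases: L[0] = 2 and 2^0 + 3^0 = 2; L[1] = 5 and 2^1 + 3^1 = 5.
Assume L[j] = 2^j + 3^j for all 0 ≤ j ≤ r, where r ≥ 1.
Then L[r+1] = 5L[r] − 6L[r−1] = 5·(2^r + 3^r) − 6·(2^{r−1} + 3^{r−1}) = (5·2 − 6)2^{r−1} + (5·3 − 6)3^{r−1} = 4·2^{r−1} + 9·3^{r−1} = 2^{r+1} + 3^{r+1}.
Hence L[m] = 2^m + 3^m for every m ≥ 0, by strong induction.

L[m] = 2^m + 3^m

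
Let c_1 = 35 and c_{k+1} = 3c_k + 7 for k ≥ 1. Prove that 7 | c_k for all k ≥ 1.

Base case: c_1 = 35 = 7·5, so 7 | c_1.
Assume 7 | c_j, so c_j = 7t for some integer t.
Then c_{j+1} = 3c_j + 7 = 3·(7t) + 7 = 7(3t + 1), so 7 | c_{j+1}.
This completes the inductive step, so 7 | c_k for all k ≥ 1.

7 | c_k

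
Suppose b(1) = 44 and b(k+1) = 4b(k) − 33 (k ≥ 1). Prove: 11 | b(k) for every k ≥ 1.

Base case: b(1) = 44 = 11·4, so 11 | b(1).
Assume 11 | b(r), so b(r) = 11t for some integer t.
Then b(r+1) = 4b(r) − 33 = 4·(11t) − 33 = 11(4t − 3), so 11 | b(r+1).
So the property holds for r+1, and by induction 11 | b(k) for all k ≥ 1.

11 | b(k)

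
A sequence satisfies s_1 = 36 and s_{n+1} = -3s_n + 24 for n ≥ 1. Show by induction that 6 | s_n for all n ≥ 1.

Base case: s_1 = 36 = 6·6, so 6 | s_1.
Assume 6 | s_m, so s_m = 6t for some integer t.
Then s_{m+1} = -3s_m + 24 = -3·(6t) + 24 = 6(-3t + 4), so 6 | s_{m+1}.
By induction, 6 | s_n for all n ≥ 1.

6 | s_n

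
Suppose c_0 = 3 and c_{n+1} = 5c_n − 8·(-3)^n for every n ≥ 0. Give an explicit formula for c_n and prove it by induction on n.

Claim: c_n = 2·5^n + (-3)^n.

Base case: c_0 = 3, and 2·5^0 + (-3)^0 = 2 + 1 = 3.
Assume c_j = 2·5^j + (-3)^j for some j ≥ 0.
Then c_{j+1} = 5c_j − 8·(-3)^j = 5·(2·5^j + (-3)^j) − 8·(-3)^j = 2·5^{j+1} + 5·(-3)^j − 8·(-3)^j = 2·5^{j+1} − 3·(-3)^j = 2·5^{j+1} + (-3)^{j+1}.
So the formula holds for j+1, and by induction c_n = 2·5^n + (-3)^n for all n ≥ 0.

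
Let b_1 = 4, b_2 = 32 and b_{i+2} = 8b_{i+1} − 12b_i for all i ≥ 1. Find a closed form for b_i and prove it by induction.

Claim: b_i = -2^i + 6^i.

Base cases: b_1 = 4 and -2^1 + 6^1 = 4; b_2 = 32 and -2^2 + 6^2 = 32.
Assume b_j = -2^j + 6^j for all 1 ≤ j ≤ r, where r ≥ 2.
Then b_{r+1} = 8b_r − 12b_{r−1} = 8·(-2^r + 6^r) − 12·(-2^{r−1} + 6^{r−1}) = -(8·2 − 12)2^{r−1} + (8·6 − 12)6^{r−1} = -4·2^{r−1} + 36·6^{r−1} = -2^{r+1} + 6^{r+1}.
Hence b_i = -2^i + 6^i for every i ≥ 1, by strong induction.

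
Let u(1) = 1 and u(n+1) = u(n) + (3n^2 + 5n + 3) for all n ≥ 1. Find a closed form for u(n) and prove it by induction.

Claim: u(n) = n^3 + n^2 + n − 2.

Base case: u(1) = 1, and 1^3 + 1^2 + 1 − 2 = 1.
Assume u(m) = m^3 + m^2 + m − 2.
Then u(m+1) = u(m) + (3m^2 + 5m + 3) = (m^3 + m^2 + m − 2) + (3m^2 + 5m + 3) = m^3 + 4m^2 + 6m + 1,
and (m+1)^3 + (m+1)^2 + (m+1) − 2 = m^3 + 4m^2 + 6m + 1.
This completes the inductive step, so u(n) = n^3 + n^2 + n − 2 for all n ≥ 1.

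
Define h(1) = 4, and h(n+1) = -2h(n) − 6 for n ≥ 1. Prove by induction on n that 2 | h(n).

Base case: h(1) = 4 = 2·2, so 2 | h(1).
Assume 2 | h(k), so h(k) = 2t for some integer t.
Then h(k+1) = -2h(k) − 6 = -2·(2t) − 6 = 2(-2t − 3), so 2 | h(k+1).
By induction, 2 | h(n) for all n ≥ 1.

2 | h(n)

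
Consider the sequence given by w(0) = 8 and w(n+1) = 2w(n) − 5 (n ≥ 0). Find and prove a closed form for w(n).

Claim: w(n) = 3·2^n + 5.

Base case: w(0) = 8, and 3·2^0 + 5 = 3 + 5 = 8.
Assume w(m) = 3·2^m + 5 for some m ≥ 0.
Then w(m+1) = 2w(m) − 5 = 2·(3·2^m + 5) − 5 = 6·2^m + 10 − 5 = 3·2^{m+1} + 5.
So the formula holds for m+1, and by induction w(n) = 3·2^n + 5 for all n ≥ 0.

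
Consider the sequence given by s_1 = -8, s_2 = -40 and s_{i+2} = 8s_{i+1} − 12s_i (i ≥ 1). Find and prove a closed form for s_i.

Claim: s_i = -6^i − 2^i.

Base cases: s_1 = -8 and -6^1 − 2^1 = -8; s_2 = -40 and -6^2 − 2^2 = -40.
Assume s_j = -6^j − 2^j for all 1 ≤ j ≤ k, where k ≥ 2.
Then s_{k+1} = 8s_k − 12s_{k−1} = 8·(-6^k − 2^k) − 12·(-6^{k−1} − 2^{k−1}) = -(8·6 − 12)6^{k−1} − (8·2 − 12)2^{k−1} = -36·6^{k−1} − 4·2^{k−1} = -6^{k+1} − 2^{k+1}.
This completes the inductive step, so s_i = -6^i − 2^i for all i ≥ 1.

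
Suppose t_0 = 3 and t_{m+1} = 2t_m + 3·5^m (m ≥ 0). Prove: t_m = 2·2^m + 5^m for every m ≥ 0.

Base case: t_0 = 3, and 2·2^0 + 5^0 = 2 + 1 = 3.
Assume t_j = 2·2^j + 5^j for some j ≥ 0.
Then t_{j+1} = 2t_j + 3·5^j = 2·(2·2^j + 5^j) + 3·5^j = 2·2^{j+1} + 2·5^j + 3·5^j = 2·2^{j+1} + 5·5^j = 2·2^{j+1} + 5^{j+1}.
Hence t_m = 2·2^m + 5^m for every m ≥ 0, by induction.

t_m = 2·2^m + 5^m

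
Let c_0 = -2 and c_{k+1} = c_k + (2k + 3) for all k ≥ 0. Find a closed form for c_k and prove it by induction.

Claim: c_k = k^2 + 2k − 2.

Base case: c_0 = -2, and 0^2 + 2·0 − 2 = -2.
Assume c_m = m^2 + 2m − 2.
Then c_{m+1} = c_m + (2m + 3) = (m^2 + 2m − 2) + (2m + 3) = m^2 + 4m + 1,
and (m+1)^2 + 2·(m+1) − 2 = m^2 + 4m + 1.
This completes the inductive step, so c_k = k^2 + 2k − 2 for all k ≥ 0.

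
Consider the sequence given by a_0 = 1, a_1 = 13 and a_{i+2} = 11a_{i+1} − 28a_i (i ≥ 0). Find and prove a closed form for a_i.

Claim: a_i = 3·7^i − 2·4^i.

Base cases: a_0 = 1 and 3·7^0 − 2·4^0 = 1; a_1 = 13 and 3·7^1 − 2·4^1 = 13.
Assume a_j = 3·7^j − 2·4^j for all 0 ≤ j ≤ k, where k ≥ 1.
Then a_{k+1} = 11a_k − 28a_{k−1} = 11·(3·7^k − 2·4^k) − 28·(3·7^{k−1} − 2·4^{k−1}) = 3·(11·7 − 28)7^{k−1} − 2·(11·4 − 28)4^{k−1} = 147·7^{k−1} − 32·4^{k−1} = 3·7^{k+1} − 2·4^{k+1}.
This completes the inductive step, so a_i = 3·7^i − 2·4^i for all i ≥ 0.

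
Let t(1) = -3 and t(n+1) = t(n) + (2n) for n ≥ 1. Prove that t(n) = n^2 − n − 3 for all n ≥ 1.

Base case: t(1) = -3, and 1^2 − 1 − 3 = -3.
Assume t(r) = r^2 − r − 3.
Then t(r+1) = t(r) + (2r) = (r^2 − r − 3) + (2r) = r^2 + r − 3,
and (r+1)^2 − (r+1) − 3 = r^2 + r − 3.
This completes the inductive step, so t(n) = n^2 − n − 3 for all n ≥ 1.

t(n) = n^2 − n − 3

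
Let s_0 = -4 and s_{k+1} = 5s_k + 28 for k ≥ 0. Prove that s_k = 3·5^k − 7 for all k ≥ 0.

Base case: s_0 = -4, and 3·5^0 − 7 = 3 − 7 = -4.
Assume s_r = 3·5^r − 7 for some r ≥ 0.
Then s_{r+1} = 5s_r + 28 = 5·(3·5^r − 7) + 28 = 15·5^r − 35 + 28 = 3·5^{r+1} − 7.
By induction, s_k = 3·5^k − 7 for all k ≥ 0.

s_k = 3·5^k − 7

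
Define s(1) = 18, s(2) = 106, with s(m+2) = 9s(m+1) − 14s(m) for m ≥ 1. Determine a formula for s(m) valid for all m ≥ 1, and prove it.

Claim: s(m) = 2·7^m + 2·2^m.

Base cases: s(1) = 18 and 2·7^1 + 2·2^1 = 18; s(2) = 106 and 2·7^2 + 2·2^2 = 106.
Assume s(j) = 2·7^j + 2·2^j for all 1 ≤ j ≤ k, where k ≥ 2.
Then s(k+1) = 9s(k) − 14s(k−1) = 9·(2·7^k + 2·2^k) − 14·(2·7^{k−1} + 2·2^{k−1}) = 2·(9·7 − 14)7^{k−1} + 2·(9·2 − 14)2^{k−1} = 98·7^{k−1} + 8·2^{k−1} = 2·7^{k+1} + 2·2^{k+1}.
Hence s(m) = 2·7^m + 2·2^m for every m ≥ 1, by strong induction.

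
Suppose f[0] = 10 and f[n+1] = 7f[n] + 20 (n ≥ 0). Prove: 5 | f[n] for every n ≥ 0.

Base case: f[0] = 10 = 5·2, so 5 | f[0].
Assume 5 | f[k], so f[k] = 5t for some integer t.
Then f[k+1] = 7f[k] + 20 = 7·(5t) + 20 = 5(7t + 4), so 5 | f[k+1].
So the property holds for k+1, and by induction 5 | f[n] for all n ≥ 0.

5 | f[n]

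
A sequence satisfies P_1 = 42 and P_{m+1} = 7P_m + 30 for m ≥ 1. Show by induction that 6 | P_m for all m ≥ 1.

Base case: P_1 = 42 = 6·7, so 6 | P_1.
Assume 6 | P_j, so P_j = 6t for some integer t.
Then P_{j+1} = 7P_j + 30 = 7·(6t) + 30 = 6(7t + 5), so 6 | P_{j+1}.
By induction, 6 | P_m for all m ≥ 1.

6 | P_m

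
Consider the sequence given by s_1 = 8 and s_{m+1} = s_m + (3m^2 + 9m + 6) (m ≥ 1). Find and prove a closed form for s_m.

Claim: s_m = m^3 + 3m^2 + 2m + 2.

Base case: s_1 = 8, and 1^3 + 3·1^2 + 2·1 + 2 = 8.
Assume s_r = r^3 + 3r^2 + 2r + 2.
Then s_{r+1} = s_r + (3r^2 + 9r + 6) = (r^3 + 3r^2 + 2r + 2) + (3r^2 + 9r + 6) = r^3 + 6r^2 + 11r + 8,
and (r+1)^3 + 3·(r+1)^2 + 2·(r+1) + 2 = r^3 + 6r^2 + 11r + 8.
Hence s_m = m^3 + 3m^2 + 2m + 2 for every m ≥ 1, by induction.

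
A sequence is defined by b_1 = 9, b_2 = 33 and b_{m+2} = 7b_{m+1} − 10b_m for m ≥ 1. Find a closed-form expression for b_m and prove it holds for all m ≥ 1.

Claim: b_m = 2·2^m + 5^m.

Base cases: b_1 = 9 and 2·2^1 + 5^1 = 9; b_2 = 33 and 2·2^2 + 5^2 = 33.
Assume b_j = 2·2^j + 5^j for all 1 ≤ j ≤ r, where r ≥ 2.
Then b_{r+1} = 7b_r − 10b_{r−1} = 7·(2·2^r + 5^r) − 10·(2·2^{r−1} + 5^{r−1}) = 2·(7·2 − 10)2^{r−1} + (7·5 − 10)5^{r−1} = 8·2^{r−1} + 25·5^{r−1} = 2·2^{r+1} + 5^{r+1}.
Hence b_m = 2·2^m + 5^m for every m ≥ 1, by strong induction.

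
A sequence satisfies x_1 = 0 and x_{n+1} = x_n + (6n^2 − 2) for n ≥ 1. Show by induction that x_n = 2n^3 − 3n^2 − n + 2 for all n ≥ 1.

Base case: x_1 = 0, and 2·1^3 − 3·1^2 − 1 + 2 = 0.
Assume x_r = 2r^3 − 3r^2 − r + 2.
Then x_{r+1} = x_r + (6r^2 − 2) = (2r^3 − 3r^2 − r + 2) + (6r^2 − 2) = 2r^3 + 3r^2 − r,
and 2·(r+1)^3 − 3·(r+1)^2 − (r+1) + 2 = 2r^3 + 3r^2 − r.
This completes the inductive step, so x_n = 2n^3 − 3n^2 − n + 2 for all n ≥ 1.

x_n = 2n^3 − 3n^2 − n + 2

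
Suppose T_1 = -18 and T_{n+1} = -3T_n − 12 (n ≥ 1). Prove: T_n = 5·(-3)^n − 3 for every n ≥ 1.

Base case: T_1 = -18, and 5·(-3)^1 − 3 = -15 − 3 = -18.
Assume T_r = 5·(-3)^r − 3 for some r ≥ 1.
Then T_{r+1} = -3T_r − 12 = -3·(5·(-3)^r − 3) − 12 = -15·(-3)^r + 9 − 12 = 5·(-3)^{r+1} − 3.
Hence T_n = 5·(-3)^n − 3 for every n ≥ 1, by induction.

T_n = 5·(-3)^n − 3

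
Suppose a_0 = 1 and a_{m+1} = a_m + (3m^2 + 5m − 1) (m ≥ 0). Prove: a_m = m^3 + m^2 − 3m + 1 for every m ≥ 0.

Base case: a_0 = 1, and 0^3 + 0^2 − 3·0 + 1 = 1.
Assume a_r = r^3 + r^2 − 3r + 1.
Then a_{r+1} = a_r + (3r^2 + 5r − 1) = (r^3 + r^2 − 3r + 1) + (3r^2 + 5r − 1) = r^3 + 4r^2 + 2r,
and (r+1)^3 + (r+1)^2 − 3·(r+1) + 1 = r^3 + 4r^2 + 2r.
By induction, a_m = m^3 + m^2 − 3m + 1 for all m ≥ 0.

a_m = m^3 + m^2 − 3m + 1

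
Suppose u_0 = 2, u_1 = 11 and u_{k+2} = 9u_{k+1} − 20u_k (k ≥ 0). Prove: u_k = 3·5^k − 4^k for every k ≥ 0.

Base cases: u_0 = 2 and 3·5^0 − 4^0 = 2; u_1 = 11 and 3·5^1 − 4^1 = 11.
Assume u_j = 3·5^j − 4^j for all 0 ≤ j ≤ m, where m ≥ 1.
Then u_{m+1} = 9u_m − 20u_{m−1} = 9·(3·5^m − 4^m) − 20·(3·5^{m−1} − 4^{m−1}) = 3·(9·5 − 20)5^{m−1} − (9·4 − 20)4^{m−1} = 75·5^{m−1} − 16·4^{m−1} = 3·5^{m+1} − 4^{m+1}.
So the formula holds for m+1, and by strong induction u_k = 3·5^k − 4^k for all k ≥ 0.

u_k = 3·5^k − 4^k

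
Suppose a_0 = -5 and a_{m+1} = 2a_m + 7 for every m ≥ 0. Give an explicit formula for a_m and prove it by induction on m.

Claim: a_m = 2^{m+1} − 7.

Base case: a_0 = -5, and 2^{0+1} − 7 = 2 − 7 = -5.
Assume a_j = 2^{j+1} − 7 for some j ≥ 0.
Then a_{j+1} = 2a_j + 7 = 2·(2^{j+1} − 7) + 7 = 2^{j+2} − 14 + 7 = 2^{j+2} − 7.
By induction, a_m = 2^{m+1} − 7 for all m ≥ 0.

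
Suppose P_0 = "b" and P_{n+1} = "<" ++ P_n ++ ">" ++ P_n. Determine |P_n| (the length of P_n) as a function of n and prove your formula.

Claim: |P_n| = 3·2^n − 2.

Base case: |P_0| = 1, and 3·2^0 − 2 = 1.
Assume |P_k| = 3·2^k − 2.
Then |P_{k+1}| = 1 + |P_k| + 1 + |P_k| = 2|P_k| + 2 = 2(3·2^k − 2) + 2 = 3·2^{k+1} − 4 + 2 = 3·2^{k+1} − 2.
By induction, |P_n| = 3·2^n − 2 for all n ≥ 0.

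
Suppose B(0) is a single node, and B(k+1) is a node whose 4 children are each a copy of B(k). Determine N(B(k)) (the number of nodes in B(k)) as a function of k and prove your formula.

Claim: N(B(k)) = (4^{k+1} − 1)/3.

Base case: N(B(0)) = 1, and (4^{0+1} − 1)/3 = 1.
Assume N(B(r)) = (4^{r+1} − 1)/3.
Then N(B(r+1)) = 1 + 4N(B(r)) = 1 + 4·(4^{r+1} − 1)/3 = 1 + (4^{r+2} − 4)/3 = (3 + 4^{r+2} − 4)/3 = (4^{r+2} − 1)/3.
By induction, N(B(k)) = (4^{k+1} − 1)/3 for all k ≥ 0.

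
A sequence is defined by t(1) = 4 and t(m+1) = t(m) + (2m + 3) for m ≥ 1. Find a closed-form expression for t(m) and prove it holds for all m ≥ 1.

Claim: t(m) = m^2 + 2m + 1.

Base case: t(1) = 4, and 1^2 + 2·1 + 1 = 4.
Assume t(j) = j^2 + 2j + 1.
Then t(j+1) = t(j) + (2j + 3) = (j^2 + 2j + 1) + (2j + 3) = j^2 + 4j + 4,
and (j+1)^2 + 2·(j+1) + 1 = j^2 + 4j + 4.
By induction, t(m) = m^2 + 2m + 1 for all m ≥ 1.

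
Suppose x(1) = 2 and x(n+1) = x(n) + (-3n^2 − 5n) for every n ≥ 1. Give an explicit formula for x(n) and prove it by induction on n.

Claim: x(n) = -n^3 − n^2 + 2n + 2.

Base case: x(1) = 2, and -1^3 − 1^2 + 2·1 + 2 = 2.
Assume x(k) = -k^3 − k^2 + 2k + 2.
Then x(k+1) = x(k) + (-3k^2 − 5k) = (-k^3 − k^2 + 2k + 2) + (-3k^2 − 5k) = -k^3 − 4k^2 − 3k + 2,
and -(k+1)^3 − (k+1)^2 + 2·(k+1) + 2 = -k^3 − 4k^2 − 3k + 2.
By induction, x(n) = -n^3 − n^2 + 2n + 2 for all n ≥ 1.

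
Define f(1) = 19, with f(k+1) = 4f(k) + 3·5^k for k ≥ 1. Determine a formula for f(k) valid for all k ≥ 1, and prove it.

Claim: f(k) = 4^k + 3·5^k.

Base case: f(1) = 19, and 4^1 + 3·5^1 = 4 + 15 = 19.
Assume f(m) = 4^m + 3·5^m for some m ≥ 1.
Then f(m+1) = 4f(m) + 3·5^m = 4·(4^m + 3·5^m) + 3·5^m = 4^{m+1} + 12·5^m + 3·5^m = 4^{m+1} + 15·5^m = 4^{m+1} + 3·5^{m+1}.
This completes the inductive step, so f(k) = 4^k + 3·5^k for all k ≥ 1.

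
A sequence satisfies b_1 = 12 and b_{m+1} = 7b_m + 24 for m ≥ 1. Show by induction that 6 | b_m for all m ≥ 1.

Base case: b_1 = 12 = 6·2, so 6 | b_1.
Assume 6 | b_k, so b_k = 6t for some integer t.
Then b_{k+1} = 7b_k + 24 = 7·(6t) + 24 = 6(7t + 4), so 6 | b_{k+1}.
Hence 6 | b_m for every m ≥ 1, by induction.

6 | b_m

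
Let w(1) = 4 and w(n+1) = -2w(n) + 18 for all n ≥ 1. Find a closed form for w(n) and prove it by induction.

Claim: w(n) = (-2)^n + 6.

Base case: w(1) = 4, and (-2)^1 + 6 = -2 + 6 = 4.
Assume w(k) = (-2)^k + 6 for some k ≥ 1.
Then w(k+1) = -2w(k) + 18 = -2·((-2)^k + 6) + 18 = -2·(-2)^k − 12 + 18 = (-2)^{k+1} + 6.
This completes the inductive step, so w(n) = (-2)^n + 6 for all n ≥ 1.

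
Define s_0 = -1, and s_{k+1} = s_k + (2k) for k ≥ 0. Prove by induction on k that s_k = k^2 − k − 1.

Base case: s_0 = -1, and 0^2 − 0 − 1 = -1.
Assume s_j = j^2 − j − 1.
Then s_{j+1} = s_j + (2j) = (j^2 − j − 1) + (2j) = j^2 + j − 1,
and (j+1)^2 − (j+1) − 1 = j^2 + j − 1.
This completes the inductive step, so s_k = k^2 − k − 1 for all k ≥ 0.

s_k = k^2 − k − 1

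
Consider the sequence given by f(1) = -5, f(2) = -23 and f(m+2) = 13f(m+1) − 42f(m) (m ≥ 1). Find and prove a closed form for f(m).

Claim: f(m) = 7^m − 2·6^m.

Base cases: f(1) = -5 and 7^1 − 2·6^1 = -5; f(2) = -23 and 7^2 − 2·6^2 = -23.
Assume f(j) = 7^j − 2·6^j for all 1 ≤ j ≤ k, where k ≥ 2.
Then f(k+1) = 13f(k) − 42f(k−1) = 13·(7^k − 2·6^k) − 42·(7^{k−1} − 2·6^{k−1}) = (13·7 − 42)7^{k−1} − 2·(13·6 − 42)6^{k−1} = 49·7^{k−1} − 72·6^{k−1} = 7^{k+1} − 2·6^{k+1}.
By strong induction, f(m) = 7^m − 2·6^m for all m ≥ 1.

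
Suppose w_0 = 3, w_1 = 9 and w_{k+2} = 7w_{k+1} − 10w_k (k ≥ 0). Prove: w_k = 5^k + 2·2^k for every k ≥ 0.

Base cases: w_0 = 3 and 5^0 + 2·2^0 = 3; w_1 = 9 and 5^1 + 2·2^1 = 9.
Assume w_j = 5^j + 2·2^j for all 0 ≤ j ≤ r, where r ≥ 1.
Then w_{r+1} = 7w_r − 10w_{r−1} = 7·(5^r + 2·2^r) − 10·(5^{r−1} + 2·2^{r−1}) = (7·5 − 10)5^{r−1} + 2·(7·2 − 10)2^{r−1} = 25·5^{r−1} + 8·2^{r−1} = 5^{r+1} + 2·2^{r+1}.
This completes the inductive step, so w_k = 5^k + 2·2^k for all k ≥ 0.

w_k = 5^k + 2·2^k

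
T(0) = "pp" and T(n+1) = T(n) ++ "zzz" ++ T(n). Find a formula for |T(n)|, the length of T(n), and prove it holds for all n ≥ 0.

Claim: |T(n)| = 5·2^n − 3.

Base case: |T(0)| = 2, and 5·2^0 − 3 = 2.
Assume |T(j)| = 5·2^j − 3.
Then |T(j+1)| = |T(j)| + 3 + |T(j)| = 2|T(j)| + 3 = 2(5·2^j − 3) + 3 = 5·2^{j+1} − 6 + 3 = 5·2^{j+1} − 3.
This completes the inductive step, so |T(n)| = 5·2^n − 3 for all n ≥ 0.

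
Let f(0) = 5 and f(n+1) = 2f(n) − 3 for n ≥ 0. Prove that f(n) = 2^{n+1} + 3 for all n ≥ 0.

Base case: f(0) = 5, and 2^{0+1} + 3 = 2 + 3 = 5.
Assume f(r) = 2^{r+1} + 3 for some r ≥ 0.
Then f(r+1) = 2f(r) − 3 = 2·(2^{r+1} + 3) − 3 = 2^{r+2} + 6 − 3 = 2^{r+2} + 3.
Hence f(n) = 2^{n+1} + 3 for every n ≥ 0, by induction.

f(n) = 2^{n+1} + 3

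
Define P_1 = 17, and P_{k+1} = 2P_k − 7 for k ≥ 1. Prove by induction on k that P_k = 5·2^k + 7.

Base case: P_1 = 17, and 5·2^1 + 7 = 10 + 7 = 17.
Assume P_m = 5·2^m + 7 for some m ≥ 1.
Then P_{m+1} = 2P_m − 7 = 2·(5·2^m + 7) − 7 = 10·2^m + 14 − 7 = 5·2^{m+1} + 7.
By induction, P_k = 5·2^k + 7 for all k ≥ 1.

P_k = 5·2^k + 7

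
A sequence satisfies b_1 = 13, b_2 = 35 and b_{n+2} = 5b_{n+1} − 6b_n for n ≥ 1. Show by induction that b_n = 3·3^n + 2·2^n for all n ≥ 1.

Base cases: b_1 = 13 and 3·3^1 + 2·2^1 = 13; b_2 = 35 and 3·3^2 + 2·2^2 = 35.
Assume b_j = 3·3^j + 2·2^j for all 1 ≤ j ≤ k, where k ≥ 2.
Then b_{k+1} = 5b_k − 6b_{k−1} = 5·(3·3^k + 2·2^k) − 6·(3·3^{k−1} + 2·2^{k−1}) = 3·(5·3 − 6)3^{k−1} + 2·(5·2 − 6)2^{k−1} = 27·3^{k−1} + 8·2^{k−1} = 3·3^{k+1} + 2·2^{k+1}.
By strong induction, b_n = 3·3^n + 2·2^n for all n ≥ 1.

b_n = 3·3^n + 2·2^n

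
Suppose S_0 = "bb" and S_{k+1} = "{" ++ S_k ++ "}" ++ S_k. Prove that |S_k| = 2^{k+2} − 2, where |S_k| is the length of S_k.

Base case: |S_0| = 2, and 2^{0+2} − 2 = 2.
Assume |S_j| = 2^{j+2} − 2.
Then |S_{j+1}| = 1 + |S_j| + 1 + |S_j| = 2|S_j| + 2 = 2(2^{j+2} − 2) + 2 = 2^{j+3} − 4 + 2 = 2^{j+3} − 2.
So the formula holds for j+1, and by induction |S_k| = 2^{k+2} − 2 for all k ≥ 0.

|S_k| = 2^{k+2} − 2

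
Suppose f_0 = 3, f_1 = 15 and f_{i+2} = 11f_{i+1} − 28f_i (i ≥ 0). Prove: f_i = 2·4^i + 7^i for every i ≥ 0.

Base cases: f_0 = 3 and 2·4^0 + 7^0 = 3; f_1 = 15 and 2·4^1 + 7^1 = 15.
Assume f_t = 2·4^t + 7^t for all 0 ≤ t ≤ j, where j ≥ 1.
Then f_{j+1} = 11f_j − 28f_{j−1} = 11·(2·4^j + 7^j) − 28·(2·4^{j−1} + 7^{j−1}) = 2·(11·4 − 28)4^{j−1} + (11·7 − 28)7^{j−1} = 32·4^{j−1} + 49·7^{j−1} = 2·4^{j+1} + 7^{j+1}.
Hence f_i = 2·4^i + 7^i for every i ≥ 0, by strong induction.

f_i = 2·4^i + 7^i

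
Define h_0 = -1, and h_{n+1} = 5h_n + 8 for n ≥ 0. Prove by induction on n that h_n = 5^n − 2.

Base case: h_0 = -1, and 5^0 − 2 = 1 − 2 = -1.
Assume h_k = 5^k − 2 for some k ≥ 0.
Then h_{k+1} = 5h_k + 8 = 5·(5^k − 2) + 8 = 5^{k+1} − 10 + 8 = 5^{k+1} − 2.
So the formula holds for k+1, and by induction h_n = 5^n − 2 for all n ≥ 0.

h_n = 5^n − 2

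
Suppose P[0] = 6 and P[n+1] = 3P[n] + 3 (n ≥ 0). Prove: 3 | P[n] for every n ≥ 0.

Base case: P[0] = 6 = 3·2, so 3 | P[0].
Assume 3 | P[r], so P[r] = 3t for some integer t.
Then P[r+1] = 3P[r] + 3 = 3·(3t) + 3 = 3(3t + 1), so 3 | P[r+1].
Hence 3 | P[n] for every n ≥ 0, by induction.

3 | P[n]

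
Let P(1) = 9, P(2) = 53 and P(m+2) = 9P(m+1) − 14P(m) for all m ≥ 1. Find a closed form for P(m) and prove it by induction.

Claim: P(m) = 7^m + 2^m.

Base cases: P(1) = 9 and 7^1 + 2^1 = 9; P(2) = 53 and 7^2 + 2^2 = 53.
Assume P(j) = 7^j + 2^j for all 1 ≤ j ≤ k, where k ≥ 2.
Then P(k+1) = 9P(k) − 14P(k−1) = 9·(7^k + 2^k) − 14·(7^{k−1} + 2^{k−1}) = (9·7 − 14)7^{k−1} + (9·2 − 14)2^{k−1} = 49·7^{k−1} + 4·2^{k−1} = 7^{k+1} + 2^{k+1}.
This completes the inductive step, so P(m) = 7^m + 2^m for all m ≥ 1.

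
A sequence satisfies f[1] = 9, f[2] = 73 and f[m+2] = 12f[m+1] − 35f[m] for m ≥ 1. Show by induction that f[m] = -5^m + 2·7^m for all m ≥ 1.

Base cases: f[1] = 9 and -5^1 + 2·7^1 = 9; f[2] = 73 and -5^2 + 2·7^2 = 73.
Assume f[j] = -5^j + 2·7^j for all 1 ≤ j ≤ k, where k ≥ 2.
Then f[k+1] = 12f[k] − 35f[k−1] = 12·(-5^k + 2·7^k) − 35·(-5^{k−1} + 2·7^{k−1}) = -(12·5 − 35)5^{k−1} + 2·(12·7 − 35)7^{k−1} = -25·5^{k−1} + 98·7^{k−1} = -5^{k+1} + 2·7^{k+1}.
Hence f[m] = -5^m + 2·7^m for every m ≥ 1, by strong induction.

f[m] = -5^m + 2·7^m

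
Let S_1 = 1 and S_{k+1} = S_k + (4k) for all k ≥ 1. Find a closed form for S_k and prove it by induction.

Claim: S_k = 2k^2 − 2k + 1.

Base case: S_1 = 1, and 2·1^2 − 2·1 + 1 = 1.
Assume S_m = 2m^2 − 2m + 1.
Then S_{m+1} = S_m + (4m) = (2m^2 − 2m + 1) + (4m) = 2m^2 + 2m + 1,
and 2·(m+1)^2 − 2·(m+1) + 1 = 2m^2 + 2m + 1.
This completes the inductive step, so S_k = 2k^2 − 2k + 1 for all k ≥ 1.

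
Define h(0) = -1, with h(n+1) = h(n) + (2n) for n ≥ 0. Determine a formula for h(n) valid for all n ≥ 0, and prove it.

Claim: h(n) = n^2 − n − 1.

Base case: h(0) = -1, and 0^2 − 0 − 1 = -1.
Assume h(r) = r^2 − r − 1.
Then h(r+1) = h(r) + (2r) = (r^2 − r − 1) + (2r) = r^2 + r − 1,
and (r+1)^2 − (r+1) − 1 = r^2 + r − 1.
This completes the inductive step, so h(n) = n^2 − n − 1 for all n ≥ 0.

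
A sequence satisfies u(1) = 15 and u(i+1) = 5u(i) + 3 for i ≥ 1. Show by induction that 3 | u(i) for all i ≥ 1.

Base case: u(1) = 15 = 3·5, so 3 | u(1).
Assume 3 | u(m), so u(m) = 3t for some integer t.
Then u(m+1) = 5u(m) + 3 = 5·(3t) + 3 = 3(5t + 1), so 3 | u(m+1).
Hence 3 | u(i) for every i ≥ 1, by induction.

3 | u(i)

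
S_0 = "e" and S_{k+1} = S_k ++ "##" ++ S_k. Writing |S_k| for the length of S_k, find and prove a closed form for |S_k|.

Claim: |S_k| = 3·2^k − 2.

Base case: |S_0| = 1, and 3·2^0 − 2 = 1.
Assume |S_j| = 3·2^j − 2.
Then |S_{j+1}| = |S_j| + 2 + |S_j| = 2|S_j| + 2 = 2(3·2^j − 2) + 2 = 3·2^{j+1} − 4 + 2 = 3·2^{j+1} − 2.
So the formula holds for j+1, and by induction |S_k| = 3·2^k − 2 for all k ≥ 0.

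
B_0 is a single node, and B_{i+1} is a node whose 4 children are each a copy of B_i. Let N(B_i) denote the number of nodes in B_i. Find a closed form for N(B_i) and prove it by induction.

Claim: N(B_i) = (4^{i+1} − 1)/3.

Base case: N(B_0) = 1, and (4^{0+1} − 1)/3 = 1.
Assume N(B_k) = (4^{k+1} − 1)/3.
Then N(B_{k+1}) = 1 + 4N(B_k) = 1 + 4·(4^{k+1} − 1)/3 = 1 + (4^{k+2} − 4)/3 = (3 + 4^{k+2} − 4)/3 = (4^{k+2} − 1)/3.
Hence N(B_i) = (4^{i+1} − 1)/3 for every i ≥ 0, by induction.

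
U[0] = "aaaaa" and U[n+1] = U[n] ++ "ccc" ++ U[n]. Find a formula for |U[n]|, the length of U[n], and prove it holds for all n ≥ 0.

Claim: |U[n]| = 2^{n+3} − 3.

Base case: |U[0]| = 5, and 2^{0+3} − 3 = 5.
Assume |U[m]| = 2^{m+3} − 3.
Then |U[m+1]| = |U[m]| + 3 + |U[m]| = 2|U[m]| + 3 = 2(2^{m+3} − 3) + 3 = 2^{m+1+3} − 6 + 3 = 2^{m+1+3} − 3.
Hence |U[n]| = 2^{n+3} − 3 for every n ≥ 0, by induction.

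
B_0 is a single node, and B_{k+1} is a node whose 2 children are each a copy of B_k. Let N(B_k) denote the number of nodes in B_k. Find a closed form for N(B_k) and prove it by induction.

Claim: N(B_k) = 2^{k+1} − 1.

Base case: N(B_0) = 1, and 2^{0+1} − 1 = 1.
Assume N(B_r) = 2^{r+1} − 1.
Then N(B_{r+1}) = 1 + 2N(B_r) = 1 + 2(2^{r+1} − 1) = 2^{r+2} − 2 + 1 = 2^{r+2} − 1.
Hence N(B_k) = 2^{k+1} − 1 for every k ≥ 0, by induction.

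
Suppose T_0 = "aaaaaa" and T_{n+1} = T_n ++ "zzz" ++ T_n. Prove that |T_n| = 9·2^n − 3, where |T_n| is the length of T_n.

Base case: |T_0| = 6, and 9·2^0 − 3 = 6.
Assume |T_r| = 9·2^r − 3.
Then |T_{r+1}| = |T_r| + 3 + |T_r| = 2|T_r| + 3 = 2(9·2^r − 3) + 3 = 9·2^{r+1} − 6 + 3 = 9·2^{r+1} − 3.
Hence |T_n| = 9·2^n − 3 for every n ≥ 0, by induction.

|T_n| = 9·2^n − 3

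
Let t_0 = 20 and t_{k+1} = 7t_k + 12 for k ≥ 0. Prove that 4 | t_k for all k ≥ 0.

Base case: t_0 = 20 = 4·5, so 4 | t_0.
Assume 4 | t_m, so t_m = 4s for some integer s.
Then t_{m+1} = 7t_m + 12 = 7·(4s) + 12 = 4(7s + 3), so 4 | t_{m+1}.
This completes the inductive step, so 4 | t_k for all k ≥ 0.

4 | t_k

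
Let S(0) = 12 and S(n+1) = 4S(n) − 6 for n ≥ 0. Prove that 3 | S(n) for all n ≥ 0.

Base case: S(0) = 12 = 3·4, so 3 | S(0).
Assume 3 | S(j), so S(j) = 3t for some integer t.
Then S(j+1) = 4S(j) − 6 = 4·(3t) − 6 = 3(4t − 2), so 3 | S(j+1).
By induction, 3 | S(n) for all n ≥ 0.

3 | S(n)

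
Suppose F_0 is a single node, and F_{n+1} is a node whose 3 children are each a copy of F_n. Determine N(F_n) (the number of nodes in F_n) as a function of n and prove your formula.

Claim: N(F_n) = (3^{n+1} − 1)/2.

Base case: N(F_0) = 1, and (3^{0+1} − 1)/2 = 1.
Assume N(F_j) = (3^{j+1} − 1)/2.
Then N(F_{j+1}) = 1 + 3N(F_j) = 1 + 3·(3^{j+1} − 1)/2 = 1 + (3^{j+2} − 3)/2 = (2 + 3^{j+2} − 3)/2 = (3^{j+2} − 1)/2.
By induction, N(F_n) = (3^{n+1} − 1)/2 for all n ≥ 0.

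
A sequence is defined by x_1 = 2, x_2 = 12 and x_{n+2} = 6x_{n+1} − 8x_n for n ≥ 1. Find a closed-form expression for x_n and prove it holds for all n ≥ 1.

Claim: x_n = -2^n + 4^n.

Base cases: x_1 = 2 and -2^1 + 4^1 = 2; x_2 = 12 and -2^2 + 4^2 = 12.
Assume x_j = -2^j + 4^j for all 1 ≤ j ≤ m, where m ≥ 2.
Then x_{m+1} = 6x_m − 8x_{m−1} = 6·(-2^m + 4^m) − 8·(-2^{m−1} + 4^{m−1}) = -(6·2 − 8)2^{m−1} + (6·4 − 8)4^{m−1} = -4·2^{m−1} + 16·4^{m−1} = -2^{m+1} + 4^{m+1}.
By strong induction, x_n = -2^n + 4^n for all n ≥ 1.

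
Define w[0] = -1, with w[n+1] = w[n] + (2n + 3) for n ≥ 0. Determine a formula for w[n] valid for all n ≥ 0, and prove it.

Claim: w[n] = n^2 + 2n − 1.

Base case: w[0] = -1, and 0^2 + 2·0 − 1 = -1.
Assume w[r] = r^2 + 2r − 1.
Then w[r+1] = w[r] + (2r + 3) = (r^2 + 2r − 1) + (2r + 3) = r^2 + 4r + 2,
and (r+1)^2 + 2·(r+1) − 1 = r^2 + 4r + 2.
This completes the inductive step, so w[n] = n^2 + 2n − 1 for all n ≥ 0.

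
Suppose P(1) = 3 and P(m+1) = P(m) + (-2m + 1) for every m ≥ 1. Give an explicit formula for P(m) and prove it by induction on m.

Claim: P(m) = -m^2 + 2m + 2.

Base case: P(1) = 3, and -1^2 + 2·1 + 2 = 3.
Assume P(r) = -r^2 + 2r + 2.
Then P(r+1) = P(r) + (-2r + 1) = (-r^2 + 2r + 2) + (-2r + 1) = -r^2 + 3,
and -(r+1)^2 + 2·(r+1) + 2 = -r^2 + 3.
This completes the inductive step, so P(m) = -m^2 + 2m + 2 for all m ≥ 1.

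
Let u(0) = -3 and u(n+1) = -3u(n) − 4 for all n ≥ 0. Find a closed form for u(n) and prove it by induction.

Claim: u(n) = -2·(-3)^n − 1.

Base case: u(0) = -3, and -2·(-3)^0 − 1 = -2 − 1 = -3.
Assume u(j) = -2·(-3)^j − 1 for some j ≥ 0.
Then u(j+1) = -3u(j) − 4 = -3·(-2·(-3)^j − 1) − 4 = 6·(-3)^j + 3 − 4 = -2·(-3)^{j+1} − 1.
This completes the inductive step, so u(n) = -2·(-3)^n − 1 for all n ≥ 0.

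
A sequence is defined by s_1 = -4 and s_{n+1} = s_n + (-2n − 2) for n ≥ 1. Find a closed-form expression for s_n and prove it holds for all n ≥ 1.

Claim: s_n = -n^2 − n − 2.

Base case: s_1 = -4, and -1^2 − 1 − 2 = -4.
Assume s_m = -m^2 − m − 2.
Then s_{m+1} = s_m + (-2m − 2) = (-m^2 − m − 2) + (-2m − 2) = -m^2 − 3m − 4,
and -(m+1)^2 − (m+1) − 2 = -m^2 − 3m − 4.
By induction, s_n = -n^2 − n − 2 for all n ≥ 1.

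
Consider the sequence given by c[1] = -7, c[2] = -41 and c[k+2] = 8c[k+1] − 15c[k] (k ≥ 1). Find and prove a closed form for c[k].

Claim: c[k] = 3^k − 2·5^k.

Base cases: c[1] = -7 and 3^1 − 2·5^1 = -7; c[2] = -41 and 3^2 − 2·5^2 = -41.
Assume c[i] = 3^i − 2·5^i for all 1 ≤ i ≤ j, where j ≥ 2.
Then c[j+1] = 8c[j] − 15c[j−1] = 8·(3^j − 2·5^j) − 15·(3^{j−1} − 2·5^{j−1}) = (8·3 − 15)3^{j−1} − 2·(8·5 − 15)5^{j−1} = 9·3^{j−1} − 50·5^{j−1} = 3^{j+1} − 2·5^{j+1}.
By strong induction, c[k] = 3^k − 2·5^k for all k ≥ 1.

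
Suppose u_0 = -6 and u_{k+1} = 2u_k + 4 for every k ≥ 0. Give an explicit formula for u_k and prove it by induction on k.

Claim: u_k = -2^{k+1} − 4.

Base case: u_0 = -6, and -2^{0+1} − 4 = -2 − 4 = -6.
Assume u_j = -2^{j+1} − 4 for some j ≥ 0.
Then u_{j+1} = 2u_j + 4 = 2·(-2^{j+1} − 4) + 4 = -2^{j+2} − 8 + 4 = -2^{j+2} − 4.
So the formula holds for j+1, and by induction u_k = -2^{k+1} − 4 for all k ≥ 0.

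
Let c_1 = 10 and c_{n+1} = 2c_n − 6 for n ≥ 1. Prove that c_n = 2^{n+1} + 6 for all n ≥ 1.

Base case: c_1 = 10, and 2^{1+1} + 6 = 4 + 6 = 10.
Assume c_r = 2^{r+1} + 6 for some r ≥ 1.
Then c_{r+1} = 2c_r − 6 = 2·(2^{r+1} + 6) − 6 = 2^{r+2} + 12 − 6 = 2^{r+2} + 6.
Hence c_n = 2^{n+1} + 6 for every n ≥ 1, by induction.

c_n = 2^{n+1} + 6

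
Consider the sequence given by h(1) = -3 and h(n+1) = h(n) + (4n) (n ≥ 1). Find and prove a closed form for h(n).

Claim: h(n) = 2n^2 − 2n − 3.

Base case: h(1) = -3, and 2·1^2 − 2·1 − 3 = -3.
Assume h(k) = 2k^2 − 2k − 3.
Then h(k+1) = h(k) + (4k) = (2k^2 − 2k − 3) + (4k) = 2k^2 + 2k − 3,
and 2·(k+1)^2 − 2·(k+1) − 3 = 2k^2 + 2k − 3.
Hence h(n) = 2n^2 − 2n − 3 for every n ≥ 1, by induction.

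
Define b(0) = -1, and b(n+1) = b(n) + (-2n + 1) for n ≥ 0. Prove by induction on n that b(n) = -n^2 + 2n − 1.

Base case: b(0) = -1, and -0^2 + 2·0 − 1 = -1.
Assume b(k) = -k^2 + 2k − 1.
Then b(k+1) = b(k) + (-2k + 1) = (-k^2 + 2k − 1) + (-2k + 1) = -k^2,
and -(k+1)^2 + 2·(k+1) − 1 = -k^2.
This completes the inductive step, so b(n) = -n^2 + 2n − 1 for all n ≥ 0.

b(n) = -n^2 + 2n − 1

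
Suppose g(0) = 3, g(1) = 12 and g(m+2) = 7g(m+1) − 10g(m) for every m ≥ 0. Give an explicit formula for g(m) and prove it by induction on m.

Claim: g(m) = 2·5^m + 2^m.

Base cases: g(0) = 3 and 2·5^0 + 2^0 = 3; g(1) = 12 and 2·5^1 + 2^1 = 12.
Assume g(j) = 2·5^j + 2^j for all 0 ≤ j ≤ r, where r ≥ 1.
Then g(r+1) = 7g(r) − 10g(r−1) = 7·(2·5^r + 2^r) − 10·(2·5^{r−1} + 2^{r−1}) = 2·(7·5 − 10)5^{r−1} + (7·2 − 10)2^{r−1} = 50·5^{r−1} + 4·2^{r−1} = 2·5^{r+1} + 2^{r+1}.
This completes the inductive step, so g(m) = 2·5^m + 2^m for all m ≥ 0.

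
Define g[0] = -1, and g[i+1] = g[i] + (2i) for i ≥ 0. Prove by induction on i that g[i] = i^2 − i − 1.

Base case: g[0] = -1, and 0^2 − 0 − 1 = -1.
Assume g[j] = j^2 − j − 1.
Then g[j+1] = g[j] + (2j) = (j^2 − j − 1) + (2j) = j^2 + j − 1,
and (j+1)^2 − (j+1) − 1 = j^2 + j − 1.
Hence g[i] = i^2 − i − 1 for every i ≥ 0, by induction.

g[i] = i^2 − i − 1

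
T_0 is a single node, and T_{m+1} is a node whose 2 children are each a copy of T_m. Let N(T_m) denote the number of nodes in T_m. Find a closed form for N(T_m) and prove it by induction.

Claim: N(T_m) = 2^{m+1} − 1.

Base case: N(T_0) = 1, and 2^{0+1} − 1 = 1.
Assume N(T_j) = 2^{j+1} − 1.
Then N(T_{j+1}) = 1 + 2N(T_j) = 1 + 2(2^{j+1} − 1) = 2^{j+2} − 2 + 1 = 2^{j+2} − 1.
By induction, N(T_m) = 2^{m+1} − 1 for all m ≥ 0.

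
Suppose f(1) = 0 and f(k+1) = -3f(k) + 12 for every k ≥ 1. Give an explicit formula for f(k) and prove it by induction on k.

Claim: f(k) = (-3)^k + 3.

Base case: f(1) = 0, and (-3)^1 + 3 = -3 + 3 = 0.
Assume f(m) = (-3)^m + 3 for some m ≥ 1.
Then f(m+1) = -3f(m) + 12 = -3·((-3)^m + 3) + 12 = -3·(-3)^m − 9 + 12 = (-3)^{m+1} + 3.
By induction, f(k) = (-3)^k + 3 for all k ≥ 1.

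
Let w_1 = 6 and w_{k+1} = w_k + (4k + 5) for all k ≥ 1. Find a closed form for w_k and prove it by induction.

Claim: w_k = 2k^2 + 3k + 1.

Base case: w_1 = 6, and 2·1^2 + 3·1 + 1 = 6.
Assume w_r = 2r^2 + 3r + 1.
Then w_{r+1} = w_r + (4r + 5) = (2r^2 + 3r + 1) + (4r + 5) = 2r^2 + 7r + 6,
and 2·(r+1)^2 + 3·(r+1) + 1 = 2r^2 + 7r + 6.
By induction, w_k = 2k^2 + 3k + 1 for all k ≥ 1.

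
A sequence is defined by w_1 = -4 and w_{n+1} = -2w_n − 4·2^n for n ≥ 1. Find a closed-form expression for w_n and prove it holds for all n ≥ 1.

Claim: w_n = (-2)^n − 2^n.

Base case: w_1 = -4, and (-2)^1 − 2^1 = -2 − 2 = -4.
Assume w_j = (-2)^j − 2^j for some j ≥ 1.
Then w_{j+1} = -2w_j − 4·2^j = -2·((-2)^j − 2^j) − 4·2^j = (-2)^{j+1} + 2·2^j − 4·2^j = (-2)^{j+1} − 2·2^j = (-2)^{j+1} − 2^{j+1}.
So the formula holds for j+1, and by induction w_n = (-2)^n − 2^n for all n ≥ 1.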